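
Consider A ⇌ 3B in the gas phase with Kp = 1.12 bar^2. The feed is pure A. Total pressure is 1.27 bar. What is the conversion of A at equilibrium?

Basis: 1 mol A initially; let X = conversion of A. Extent ξ = X.
At extent ξ: n_A = 1 − X; n_B = 3X.
Total moles n_T = 1 + 2X.
With p_i = (n_i/n_T)P, Kp = p_B^3 / (p_A).
Setting this equal to 1.12 bar^2 and taking the physical root (0 < X < 1) gives X = 0.366.

X = 0.366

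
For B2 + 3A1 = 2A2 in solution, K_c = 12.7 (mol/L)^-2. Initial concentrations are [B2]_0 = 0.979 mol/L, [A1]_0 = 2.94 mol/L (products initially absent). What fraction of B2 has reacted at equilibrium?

Let X = conversion of B2; extent ξ = 0.979·X mol/L.
Concentrations: [B2] = 0.979 − 0.979X; [A1] = 2.94 − 2.94X; [A2] = 1.96X.
K_c = [A2]^2 / ([B2] [A1]^3).
Solving K_c = 12.7 for X ∈ (0,1): X = 0.719.

X = 0.719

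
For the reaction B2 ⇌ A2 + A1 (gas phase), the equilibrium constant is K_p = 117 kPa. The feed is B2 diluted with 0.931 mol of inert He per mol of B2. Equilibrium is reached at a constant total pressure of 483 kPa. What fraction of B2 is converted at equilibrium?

Take 1 mol B2 as basis and let X be its fractional conversion, so ξ = X.
Species balance: n_B2 = 1 − X; n_A2 = X; n_A1 = X; n_I = 0.931 (inert).
Total moles n_T = 1.93 + X.
y_i = n_i/n_T, p_i = y_i·P. K_p = p_A2 p_A1 / (p_B2).
This yields a degree-2 equation in X; solving on (0,1), X = 0.530.

X = 0.530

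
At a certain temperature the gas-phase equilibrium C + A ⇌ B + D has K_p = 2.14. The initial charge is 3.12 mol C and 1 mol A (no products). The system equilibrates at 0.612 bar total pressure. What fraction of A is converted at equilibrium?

Basis: 1 mol A initially; let X = conversion of A. Extent ξ = X.
At extent ξ: n_C = 3.12 − X; n_A = 1 − X; n_B = X; n_D = X.
n_T stays at 4.12 (no change in mole number).
y_i = n_i/n_T, p_i = y_i·P. K_p = p_B p_D / (p_C p_A).
Equating to 2.14 and solving on 0 < X < 1: X = 0.851.

X = 0.851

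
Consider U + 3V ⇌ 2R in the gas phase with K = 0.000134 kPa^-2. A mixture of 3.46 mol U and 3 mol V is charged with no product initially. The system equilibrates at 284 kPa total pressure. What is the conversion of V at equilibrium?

X = 0.628

Let X = conversion of V (basis 3 mol V); extent of reaction ξ = X.
Moles: n_U = 3.46 − X; n_V = 3 − 3X; n_R = 2X.
n_T = Σnᵢ = 6.46 − 2X.
With p_i = (n_i/n_T)P, K = p_R^2 / (p_U p_V^3).
This yields a degree-4 equation in X; solving on (0,1), X = 0.628.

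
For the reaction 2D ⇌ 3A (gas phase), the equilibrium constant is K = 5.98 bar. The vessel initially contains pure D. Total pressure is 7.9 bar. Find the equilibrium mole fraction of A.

Basis: 1 mol D initially; let X = conversion of D. Extent ξ = 0.5X.
Mole table: n_D = 1 − X; n_A = 1.5X.
Total moles n_T = 1 + 0.5X.
y_i = n_i/n_T, p_i = y_i·P. K = p_A^3 / (p_D^2).
Substituting and setting equal to 5.98 bar gives a polynomial in X; the root in (0,1) is X = 0.441.
Then n_A = 0.661, n_T = 1.22, so y_A = 0.542.

y_A = 0.542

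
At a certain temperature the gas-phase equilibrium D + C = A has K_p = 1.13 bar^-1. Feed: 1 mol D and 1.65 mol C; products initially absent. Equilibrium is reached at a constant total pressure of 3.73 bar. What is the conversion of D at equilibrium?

X = 0.675

Basis: 1 mol D initially; let X = conversion of D. Extent ξ = X.
At extent ξ: n_D = 1 − X; n_C = 1.65 − X; n_A = X.
n_T = Σnᵢ = 2.65 − X.
y_i = n_i/n_T, p_i = y_i·P. K_p = p_A / (p_D p_C).
Substituting and setting equal to 1.13 bar^-1 gives a polynomial in X; the root in (0,1) is X = 0.675.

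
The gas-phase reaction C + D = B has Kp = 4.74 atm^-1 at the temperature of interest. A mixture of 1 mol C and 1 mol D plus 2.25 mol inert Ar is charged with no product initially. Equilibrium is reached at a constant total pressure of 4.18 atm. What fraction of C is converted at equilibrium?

X = 0.655

Let X = conversion of C (basis 1 mol C); extent of reaction ξ = X.
Moles: n_C = 1 − X; n_D = 1 − X; n_B = X; n_I = 2.25 (inert).
n_T = Σnᵢ = 4.25 − X.
y_i = n_i/n_T, p_i = y_i·P. Kp = p_B / (p_C p_D).
Setting this equal to 4.74 atm^-1 and taking the physical root (0 < X < 1) gives X = 0.655.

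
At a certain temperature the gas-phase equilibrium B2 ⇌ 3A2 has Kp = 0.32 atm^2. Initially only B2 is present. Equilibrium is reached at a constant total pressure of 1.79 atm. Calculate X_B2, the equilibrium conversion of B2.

Take 1 mol B2 as basis and let X be its fractional conversion, so ξ = X.
Moles: n_B2 = 1 − X; n_A2 = 3X.
Summing: n_T = 1 + 2X.
Mole fractions y_i = n_i/n_T; Kp = p_A2^3 / (p_B2) with p_i = y_i·P.
Equating to 0.32 atm^2 and solving on 0 < X < 1: X = 0.177.

X = 0.177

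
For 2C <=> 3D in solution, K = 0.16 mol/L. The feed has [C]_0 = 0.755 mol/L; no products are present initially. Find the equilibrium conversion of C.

Let X = conversion of C; extent ξ = 0.755X/2 mol/L.
Concentrations: [C] = 0.755 − 0.755X; [D] = 1.13X.
K = [D]^3 / ([C]^2).
Equating to 0.16 mol/L: the physical root is X = 0.310.

X = 0.310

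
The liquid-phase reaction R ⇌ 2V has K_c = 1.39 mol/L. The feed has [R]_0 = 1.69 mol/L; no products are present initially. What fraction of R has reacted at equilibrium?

Let X = conversion of R; extent ξ = 1.69·X mol/L.
Concentrations: [R] = 1.69 − 1.69X; [V] = 3.38X.
K_c = [V]^2 / ([R]).
Solving K_c = 1.39 for X ∈ (0,1): X = 0.362.

X = 0.362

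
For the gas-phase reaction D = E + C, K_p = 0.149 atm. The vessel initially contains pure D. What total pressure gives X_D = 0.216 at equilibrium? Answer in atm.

P = 3.04 atm

Take 1 mol D as basis and let X be its fractional conversion, so ξ = X.
Species balance: n_D = 1 − X; n_E = X; n_C = X.
Total moles n_T = 1 + X.
K_p = p_E p_C / (p_D) with p_i = (n_i/n_T)·P.
At X = 0.216: the mole-fraction product g(X) = Π y_i^ν_i = 0.04894. Since K_p = g(X)·P^{1}, P = (K_p/g)^(1/1) = (0.149/0.04894)^(1/1) = 3.04 atm.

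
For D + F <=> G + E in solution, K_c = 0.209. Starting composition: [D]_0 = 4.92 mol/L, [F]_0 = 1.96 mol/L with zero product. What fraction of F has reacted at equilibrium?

X = 0.473

Let X = conversion of F; extent ξ = 1.96·X mol/L.
Concentrations: [D] = 4.92 − 1.96X; [F] = 1.96 − 1.96X; [G] = 1.96X; [E] = 1.96X.
K_c = [G] [E] / ([D] [F]).
This equals 0.209 at X = 0.473 (the root in 0 < X < 1).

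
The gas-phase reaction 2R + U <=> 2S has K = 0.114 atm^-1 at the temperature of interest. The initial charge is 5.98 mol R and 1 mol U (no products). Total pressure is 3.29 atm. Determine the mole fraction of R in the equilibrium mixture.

Take 1 mol U as basis and let X be its fractional conversion, so ξ = X.
Mole table: n_R = 5.98 − 2X; n_U = 1 − X; n_S = 2X.
n_T = Σnᵢ = 6.98 − X.
With p_i = (n_i/n_T)P, K = p_S^2 / (p_R^2 p_U).
Substituting and setting equal to 0.114 atm^-1 gives a polynomial in X; the root in (0,1) is X = 0.451.
Then n_R = 5.08, n_T = 6.53, so y_R = 0.778.

y_R = 0.778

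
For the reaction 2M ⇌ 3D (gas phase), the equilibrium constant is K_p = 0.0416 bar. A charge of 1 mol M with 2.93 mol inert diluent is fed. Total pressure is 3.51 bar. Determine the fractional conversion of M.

X = 0.207

Basis: 1 mol M initially; let X = conversion of M. Extent ξ = 0.5X.
At extent ξ: n_M = 1 − X; n_D = 1.5X; n_I = 2.93 (inert).
Total moles n_T = 3.93 + 0.5X.
y_i = n_i/n_T, p_i = y_i·P. K_p = p_D^3 / (p_M^2).
This yields a degree-3 equation in X; solving on (0,1), X = 0.207.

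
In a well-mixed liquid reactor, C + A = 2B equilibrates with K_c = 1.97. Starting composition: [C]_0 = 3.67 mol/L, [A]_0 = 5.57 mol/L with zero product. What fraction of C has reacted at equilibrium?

X = 0.500

Let X = conversion of C; extent ξ = 3.67·X mol/L.
Concentrations: [C] = 3.67 − 3.67X; [A] = 5.57 − 3.67X; [B] = 7.34X.
K_c = [B]^2 / ([C] [A]).
Equating to 1.97: the physical root is X = 0.500.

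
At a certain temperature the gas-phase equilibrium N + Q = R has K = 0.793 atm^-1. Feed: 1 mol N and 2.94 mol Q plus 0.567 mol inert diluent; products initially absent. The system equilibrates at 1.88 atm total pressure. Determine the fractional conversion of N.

Basis: 1 mol N initially; let X = conversion of N. Extent ξ = X.
Moles: n_N = 1 − X; n_Q = 2.94 − X; n_R = X; n_I = 0.567 (inert).
n_T = Σnᵢ = 4.51 − X.
With p_i = (n_i/n_T)P, K = p_R / (p_N p_Q).
Equating to 0.793 atm^-1 and solving on 0 < X < 1: X = 0.477.

X = 0.477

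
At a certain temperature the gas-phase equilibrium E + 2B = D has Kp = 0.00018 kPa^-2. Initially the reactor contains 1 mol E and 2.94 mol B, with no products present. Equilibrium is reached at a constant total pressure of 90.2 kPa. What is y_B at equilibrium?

Let X = conversion of E (basis 1 mol E); extent of reaction ξ = X.
At extent ξ: n_E = 1 − X; n_B = 2.94 − 2X; n_D = X.
Summing: n_T = 3.94 − 2X.
With p_i = (n_i/n_T)P, Kp = p_D / (p_E p_B^2).
This yields a degree-3 equation in X; solving on (0,1), X = 0.404.
Then n_B = 2.13, n_T = 3.13, so y_B = 0.681.

y_B = 0.681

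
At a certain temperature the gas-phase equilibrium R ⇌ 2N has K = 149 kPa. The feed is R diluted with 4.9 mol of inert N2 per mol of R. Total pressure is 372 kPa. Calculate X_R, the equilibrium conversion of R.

X = 0.543

Let X = conversion of R (basis 1 mol R); extent of reaction ξ = X.
Mole table: n_R = 1 − X; n_N = 2X; n_I = 4.9 (inert).
Summing: n_T = 5.9 + X.
y_i = n_i/n_T, p_i = y_i·P. K = p_N^2 / (p_R).
This yields a degree-2 equation in X; solving on (0,1), X = 0.543.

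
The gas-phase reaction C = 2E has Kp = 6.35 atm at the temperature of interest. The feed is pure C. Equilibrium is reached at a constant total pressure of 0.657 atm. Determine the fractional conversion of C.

X = 0.841

Let X = conversion of C (basis 1 mol C); extent of reaction ξ = X.
Moles: n_C = 1 − X; n_E = 2X.
n_T = Σnᵢ = 1 + X.
y_i = n_i/n_T, p_i = y_i·P. Kp = p_E^2 / (p_C).
Setting this equal to 6.35 atm and taking the physical root (0 < X < 1) gives X = 0.841.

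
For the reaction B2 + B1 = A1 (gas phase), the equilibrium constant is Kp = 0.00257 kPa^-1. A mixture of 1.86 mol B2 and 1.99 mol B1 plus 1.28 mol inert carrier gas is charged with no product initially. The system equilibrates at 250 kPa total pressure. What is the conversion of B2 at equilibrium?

X = 0.181

Basis: 1.86 mol B2 initially; let X = conversion of B2. Extent ξ = 1.86X.
Mole table: n_B2 = 1.86 − 1.86X; n_B1 = 1.99 − 1.86X; n_A1 = 1.86X; n_I = 1.28 (inert).
Total moles n_T = 5.13 − 1.86X.
Mole fractions y_i = n_i/n_T; Kp = p_A1 / (p_B2 p_B1) with p_i = y_i·P.
Equating to 0.00257 kPa^-1 and solving on 0 < X < 1: X = 0.181.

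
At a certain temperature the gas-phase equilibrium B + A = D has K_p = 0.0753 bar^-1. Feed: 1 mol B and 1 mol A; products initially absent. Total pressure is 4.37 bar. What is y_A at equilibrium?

y_A = 0.465

Take 1 mol B as basis and let X be its fractional conversion, so ξ = X.
Mole table: n_B = 1 − X; n_A = 1 − X; n_D = X.
Summing: n_T = 2 − X.
Mole fractions y_i = n_i/n_T; K_p = p_D / (p_B p_A) with p_i = y_i·P.
This yields a degree-2 equation in X; solving on (0,1), X = 0.133.
Then n_A = 0.867, n_T = 1.87, so y_A = 0.465.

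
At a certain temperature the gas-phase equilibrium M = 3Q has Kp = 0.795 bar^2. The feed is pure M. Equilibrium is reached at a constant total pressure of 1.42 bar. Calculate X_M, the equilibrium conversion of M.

Let X = conversion of M (basis 1 mol M); extent of reaction ξ = X.
Moles: n_M = 1 − X; n_Q = 3X.
Total moles n_T = 1 + 2X.
With p_i = (n_i/n_T)P, Kp = p_Q^3 / (p_M).
Substituting and setting equal to 0.795 bar^2 gives a polynomial in X; the root in (0,1) is X = 0.297.

X = 0.297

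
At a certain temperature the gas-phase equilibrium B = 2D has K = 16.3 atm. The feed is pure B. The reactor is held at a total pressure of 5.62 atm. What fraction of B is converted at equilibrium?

X = 0.648

Take 1 mol B as basis and let X be its fractional conversion, so ξ = X.
At extent ξ: n_B = 1 − X; n_D = 2X.
n_T = Σnᵢ = 1 + X.
y_i = n_i/n_T, p_i = y_i·P. K = p_D^2 / (p_B).
Substituting and setting equal to 16.3 atm gives a polynomial in X; the root in (0,1) is X = 0.648.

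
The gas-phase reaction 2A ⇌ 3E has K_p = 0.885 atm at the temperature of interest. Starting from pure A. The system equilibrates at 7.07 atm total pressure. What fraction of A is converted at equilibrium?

Let X = conversion of A (basis 1 mol A); extent of reaction ξ = 0.5X.
At extent ξ: n_A = 1 − X; n_E = 1.5X.
Total moles n_T = 1 + 0.5X.
With p_i = (n_i/n_T)P, K_p = p_E^3 / (p_A^2).
Setting this equal to 0.885 atm and taking the physical root (0 < X < 1) gives X = 0.280.

X = 0.280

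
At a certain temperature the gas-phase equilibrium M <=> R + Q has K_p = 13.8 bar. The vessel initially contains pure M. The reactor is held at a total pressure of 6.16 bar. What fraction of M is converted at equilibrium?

X = 0.831

Take 1 mol M as basis and let X be its fractional conversion, so ξ = X.
Mole table: n_M = 1 − X; n_R = X; n_Q = X.
Summing: n_T = 1 + X.
Mole fractions y_i = n_i/n_T; K_p = p_R p_Q / (p_M) with p_i = y_i·P.
Setting this equal to 13.8 bar and taking the physical root (0 < X < 1) gives X = 0.831.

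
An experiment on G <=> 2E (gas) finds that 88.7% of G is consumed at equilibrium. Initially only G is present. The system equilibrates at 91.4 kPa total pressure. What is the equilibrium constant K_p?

Take 1 mol G as basis and let X be its fractional conversion, so ξ = X.
Mole table: n_G = 1 − X; n_E = 2X.
n_T = Σnᵢ = 1 + X.
At X = 0.887: n_G = 0.113, n_E = 1.77, n_T = 1.89.
p_i = (n_i/n_T)·P. K_p = p_E^2 / (p_G) = 1.35e+03 kPa.

K_p = 1.35e+03 kPa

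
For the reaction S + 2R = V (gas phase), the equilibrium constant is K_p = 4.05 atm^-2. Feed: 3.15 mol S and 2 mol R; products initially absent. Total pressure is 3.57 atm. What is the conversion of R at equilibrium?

Basis: 2 mol R initially; let X = conversion of R. Extent ξ = X.
At extent ξ: n_S = 3.15 − X; n_R = 2 − 2X; n_V = X.
Summing: n_T = 5.15 − 2X.
With p_i = (n_i/n_T)P, K_p = p_V / (p_S p_R^2).
Equating to 4.05 atm^-2 and solving on 0 < X < 1: X = 0.854.

X = 0.854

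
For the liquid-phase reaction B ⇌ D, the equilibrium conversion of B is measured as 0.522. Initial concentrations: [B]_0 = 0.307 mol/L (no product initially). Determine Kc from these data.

Kc = 1.09

Let X = conversion of B.
Concentrations: [B] = 0.307 − 0.307X; [D] = 0.307X.
At X = 0.522: [B] = 0.147, [D] = 0.16.
Kc = [D] / ([B]) = 1.09.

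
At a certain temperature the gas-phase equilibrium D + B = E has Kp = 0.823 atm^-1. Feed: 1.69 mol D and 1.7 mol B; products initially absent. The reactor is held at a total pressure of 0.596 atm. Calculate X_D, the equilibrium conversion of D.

Let X = conversion of D (basis 1.69 mol D); extent of reaction ξ = 1.69X.
Mole table: n_D = 1.69 − 1.69X; n_B = 1.7 − 1.69X; n_E = 1.69X.
Total moles n_T = 3.39 − 1.69X.
y_i = n_i/n_T, p_i = y_i·P. Kp = p_E / (p_D p_B).
Equating to 0.823 atm^-1 and solving on 0 < X < 1: X = 0.181.

X = 0.181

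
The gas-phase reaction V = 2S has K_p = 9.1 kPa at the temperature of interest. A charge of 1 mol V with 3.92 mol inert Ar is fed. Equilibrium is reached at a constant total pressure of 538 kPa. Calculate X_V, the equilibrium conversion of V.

X = 0.136

Let X = conversion of V (basis 1 mol V); extent of reaction ξ = X.
Mole table: n_V = 1 − X; n_S = 2X; n_I = 3.92 (inert).
Summing: n_T = 4.92 + X.
Mole fractions y_i = n_i/n_T; K_p = p_S^2 / (p_V) with p_i = y_i·P.
Equating to 9.1 kPa and solving on 0 < X < 1: X = 0.136.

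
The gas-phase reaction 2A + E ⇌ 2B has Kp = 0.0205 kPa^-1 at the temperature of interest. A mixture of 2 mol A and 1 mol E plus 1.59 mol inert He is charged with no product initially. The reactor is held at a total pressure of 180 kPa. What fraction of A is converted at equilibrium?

Let X = conversion of A (basis 2 mol A); extent of reaction ξ = X.
At extent ξ: n_A = 2 − 2X; n_E = 1 − X; n_B = 2X; n_I = 1.59 (inert).
Total moles n_T = 4.59 − X.
y_i = n_i/n_T, p_i = y_i·P. Kp = p_B^2 / (p_A^2 p_E).
Equating to 0.0205 kPa^-1 and solving on 0 < X < 1: X = 0.418.

X = 0.418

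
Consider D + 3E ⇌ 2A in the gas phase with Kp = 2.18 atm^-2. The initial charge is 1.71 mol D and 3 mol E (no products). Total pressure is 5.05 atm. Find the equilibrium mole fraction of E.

y_E = 0.235

Let X = conversion of E (basis 3 mol E); extent of reaction ξ = X.
At extent ξ: n_D = 1.71 − X; n_E = 3 − 3X; n_A = 2X.
n_T = Σnᵢ = 4.71 − 2X.
y_i = n_i/n_T, p_i = y_i·P. Kp = p_A^2 / (p_D p_E^3).
Substituting and setting equal to 2.18 atm^-2 gives a polynomial in X; the root in (0,1) is X = 0.748.
Then n_E = 0.756, n_T = 3.21, so y_E = 0.235.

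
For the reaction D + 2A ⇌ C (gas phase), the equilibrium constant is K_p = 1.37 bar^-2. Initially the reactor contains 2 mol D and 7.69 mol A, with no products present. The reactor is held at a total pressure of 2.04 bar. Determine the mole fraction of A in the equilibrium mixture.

y_A = 0.703

Basis: 2 mol D initially; let X = conversion of D. Extent ξ = 2X.
Mole table: n_D = 2 − 2X; n_A = 7.69 − 4X; n_C = 2X.
Summing: n_T = 9.69 − 4X.
With p_i = (n_i/n_T)P, K_p = p_C / (p_D p_A^2).
Substituting and setting equal to 1.37 bar^-2 gives a polynomial in X; the root in (0,1) is X = 0.738.
Then n_A = 4.74, n_T = 6.74, so y_A = 0.703.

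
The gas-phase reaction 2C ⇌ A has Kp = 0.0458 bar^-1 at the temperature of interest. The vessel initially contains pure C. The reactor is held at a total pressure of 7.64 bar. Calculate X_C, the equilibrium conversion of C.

X = 0.354

Let X = conversion of C (basis 1 mol C); extent of reaction ξ = 0.5X.
Mole table: n_C = 1 − X; n_A = 0.5X.
n_T = Σnᵢ = 1 − 0.5X.
With p_i = (n_i/n_T)P, Kp = p_A / (p_C^2).
Substituting and setting equal to 0.0458 bar^-1 gives a polynomial in X; the root in (0,1) is X = 0.354.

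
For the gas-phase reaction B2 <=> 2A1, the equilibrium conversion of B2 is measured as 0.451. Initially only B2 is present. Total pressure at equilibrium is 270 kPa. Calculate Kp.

Take 1 mol B2 as basis and let X be its fractional conversion, so ξ = X.
Species balance: n_B2 = 1 − X; n_A1 = 2X.
Total moles n_T = 1 + X.
At X = 0.451: n_B2 = 0.549, n_A1 = 0.902, n_T = 1.45.
p_i = (n_i/n_T)·P. Kp = p_A1^2 / (p_B2) = 276 kPa.

Kp = 276 kPa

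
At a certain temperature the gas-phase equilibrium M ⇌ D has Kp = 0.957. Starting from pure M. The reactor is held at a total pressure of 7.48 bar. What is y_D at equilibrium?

y_D = 0.489

Take 1 mol M as basis and let X be its fractional conversion, so ξ = X.
Mole table: n_M = 1 − X; n_D = X.
n_T stays at 1 (no change in mole number).
y_i = n_i/n_T, p_i = y_i·P. Kp = p_D / (p_M).
Setting this equal to 0.957 and taking the physical root (0 < X < 1) gives X = 0.489.
Then n_D = 0.489, n_T = 1, so y_D = 0.489.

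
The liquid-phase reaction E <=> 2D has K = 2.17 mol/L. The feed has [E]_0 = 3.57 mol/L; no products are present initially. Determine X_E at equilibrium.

Let X = conversion of E; extent ξ = 3.57·X mol/L.
Concentrations: [E] = 3.57 − 3.57X; [D] = 7.14X.
K = [D]^2 / ([E]).
Solving K = 2.17 for X ∈ (0,1): X = 0.321.

X = 0.321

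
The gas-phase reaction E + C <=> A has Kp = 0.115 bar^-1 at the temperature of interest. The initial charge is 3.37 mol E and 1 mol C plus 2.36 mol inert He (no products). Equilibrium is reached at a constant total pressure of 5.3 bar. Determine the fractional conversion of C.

X = 0.228

Basis: 1 mol C initially; let X = conversion of C. Extent ξ = X.
Moles: n_E = 3.37 − X; n_C = 1 − X; n_A = X; n_I = 2.36 (inert).
Summing: n_T = 6.73 − X.
Mole fractions y_i = n_i/n_T; Kp = p_A / (p_E p_C) with p_i = y_i·P.
This yields a degree-2 equation in X; solving on (0,1), X = 0.228.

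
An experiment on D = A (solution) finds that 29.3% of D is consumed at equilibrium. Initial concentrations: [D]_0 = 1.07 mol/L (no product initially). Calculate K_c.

Let X = conversion of D.
Concentrations: [D] = 1.07 − 1.07X; [A] = 1.07X.
At X = 0.293: [D] = 0.756, [A] = 0.314.
K_c = [A] / ([D]) = 0.414.

K_c = 0.414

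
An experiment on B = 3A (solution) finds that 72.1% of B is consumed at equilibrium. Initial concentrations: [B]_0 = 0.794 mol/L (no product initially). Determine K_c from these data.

K_c = 22.9 (mol/L)^2

Let X = conversion of B.
Concentrations: [B] = 0.794 − 0.794X; [A] = 2.38X.
At X = 0.721: [B] = 0.222, [A] = 1.72.
K_c = [A]^3 / ([B]) = 22.9 (mol/L)^2.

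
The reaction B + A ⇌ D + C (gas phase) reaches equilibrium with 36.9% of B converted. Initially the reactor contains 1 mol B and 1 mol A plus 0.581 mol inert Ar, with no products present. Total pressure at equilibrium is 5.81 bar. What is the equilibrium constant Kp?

Let X = conversion of B (basis 1 mol B); extent of reaction ξ = X.
Species balance: n_B = 1 − X; n_A = 1 − X; n_D = X; n_C = X; n_I = 0.581 (inert).
Total moles n_T = 2.58 (Δν = 0, constant).
At X = 0.369: n_B = 0.631, n_A = 0.631, n_D = 0.369, n_C = 0.369, n_T = 2.58.
p_i = (n_i/n_T)·P. Kp = p_D p_C / (p_B p_A) = 0.342.

Kp = 0.342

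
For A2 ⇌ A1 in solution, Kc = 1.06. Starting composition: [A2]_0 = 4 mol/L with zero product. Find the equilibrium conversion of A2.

X = 0.515

Let X = conversion of A2; extent ξ = 4·X mol/L.
Concentrations: [A2] = 4 − 4X; [A1] = 4X.
Kc = [A1] / ([A2]).
Equating to 1.06: the physical root is X = 0.515.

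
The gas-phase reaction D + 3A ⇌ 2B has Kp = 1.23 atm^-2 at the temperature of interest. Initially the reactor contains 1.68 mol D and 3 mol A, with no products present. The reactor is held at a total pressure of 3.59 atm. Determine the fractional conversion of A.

Basis: 3 mol A initially; let X = conversion of A. Extent ξ = X.
Species balance: n_D = 1.68 − X; n_A = 3 − 3X; n_B = 2X.
Total moles n_T = 4.68 − 2X.
y_i = n_i/n_T, p_i = y_i·P. Kp = p_B^2 / (p_D p_A^3).
Equating to 1.23 atm^-2 and solving on 0 < X < 1: X = 0.648.

X = 0.648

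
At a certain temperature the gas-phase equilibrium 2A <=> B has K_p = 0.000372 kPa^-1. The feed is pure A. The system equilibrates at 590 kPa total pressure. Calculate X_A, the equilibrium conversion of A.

Take 1 mol A as basis and let X be its fractional conversion, so ξ = 0.5X.
Species balance: n_A = 1 − X; n_B = 0.5X.
n_T = Σnᵢ = 1 − 0.5X.
y_i = n_i/n_T, p_i = y_i·P. K_p = p_B / (p_A^2).
This yields a degree-2 equation in X; solving on (0,1), X = 0.270.

X = 0.270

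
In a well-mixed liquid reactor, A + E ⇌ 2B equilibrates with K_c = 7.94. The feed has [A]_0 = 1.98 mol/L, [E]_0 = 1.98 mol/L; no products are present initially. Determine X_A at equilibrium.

X = 0.585

Let X = conversion of A; extent ξ = 1.98·X mol/L.
Concentrations: [A] = 1.98 − 1.98X; [E] = 1.98 − 1.98X; [B] = 3.96X.
K_c = [B]^2 / ([A] [E]).
Equating to 7.94: the physical root is X = 0.585.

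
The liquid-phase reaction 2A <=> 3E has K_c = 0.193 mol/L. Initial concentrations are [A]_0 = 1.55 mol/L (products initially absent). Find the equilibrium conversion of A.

Let X = conversion of A; extent ξ = 1.55X/2 mol/L.
Concentrations: [A] = 1.55 − 1.55X; [E] = 2.33X.
K_c = [E]^3 / ([A]^2).
Setting equal to 0.193 and solving for X on (0,1) gives X = 0.270.

X = 0.270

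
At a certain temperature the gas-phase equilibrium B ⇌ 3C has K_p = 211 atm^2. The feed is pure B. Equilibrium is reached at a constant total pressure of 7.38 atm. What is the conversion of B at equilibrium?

Basis: 1 mol B initially; let X = conversion of B. Extent ξ = X.
Moles: n_B = 1 − X; n_C = 3X.
n_T = Σnᵢ = 1 + 2X.
y_i = n_i/n_T, p_i = y_i·P. K_p = p_C^3 / (p_B).
This yields a degree-3 equation in X; solving on (0,1), X = 0.644.

X = 0.644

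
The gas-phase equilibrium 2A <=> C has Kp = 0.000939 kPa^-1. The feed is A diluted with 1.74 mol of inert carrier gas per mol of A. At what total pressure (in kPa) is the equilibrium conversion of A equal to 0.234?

Let X = conversion of A (basis 1 mol A); extent of reaction ξ = 0.5X.
Moles: n_A = 1 − X; n_C = 0.5X; n_I = 1.74 (inert).
Summing: n_T = 2.74 − 0.5X.
Kp = p_C / (p_A^2) with p_i = (n_i/n_T)·P.
At X = 0.234: the mole-fraction product g(X) = Π y_i^ν_i = 0.523. Since Kp = g(X)·P^{-1}, P = (g/Kp)^(1/1) = (0.523/0.000939)^(1/1) = 557 kPa.

P = 557 kPa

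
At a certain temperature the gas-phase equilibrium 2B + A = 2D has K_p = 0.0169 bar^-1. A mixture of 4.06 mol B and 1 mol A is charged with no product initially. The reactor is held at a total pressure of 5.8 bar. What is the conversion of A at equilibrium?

X = 0.226

Basis: 1 mol A initially; let X = conversion of A. Extent ξ = X.
Species balance: n_B = 4.06 − 2X; n_A = 1 − X; n_D = 2X.
Total moles n_T = 5.06 − X.
Mole fractions y_i = n_i/n_T; K_p = p_D^2 / (p_B^2 p_A) with p_i = y_i·P.
Equating to 0.0169 bar^-1 and solving on 0 < X < 1: X = 0.226.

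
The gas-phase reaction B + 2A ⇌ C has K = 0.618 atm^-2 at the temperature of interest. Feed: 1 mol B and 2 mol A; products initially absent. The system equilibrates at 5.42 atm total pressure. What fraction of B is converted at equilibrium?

X = 0.710

Take 1 mol B as basis and let X be its fractional conversion, so ξ = X.
At extent ξ: n_B = 1 − X; n_A = 2 − 2X; n_C = X.
Summing: n_T = 3 − 2X.
With p_i = (n_i/n_T)P, K = p_C / (p_B p_A^2).
Setting this equal to 0.618 atm^-2 and taking the physical root (0 < X < 1) gives X = 0.710.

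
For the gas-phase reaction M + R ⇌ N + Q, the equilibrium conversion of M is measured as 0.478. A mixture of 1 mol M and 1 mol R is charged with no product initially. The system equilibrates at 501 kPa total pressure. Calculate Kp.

Basis: 1 mol M initially; let X = conversion of M. Extent ξ = X.
At extent ξ: n_M = 1 − X; n_R = 1 − X; n_N = X; n_Q = X.
n_T stays at 2 (no change in mole number).
At X = 0.478: n_M = 0.522, n_R = 0.522, n_N = 0.478, n_Q = 0.478, n_T = 2.
p_i = (n_i/n_T)·P. Kp = p_N p_Q / (p_M p_R) = 0.839.

Kp = 0.839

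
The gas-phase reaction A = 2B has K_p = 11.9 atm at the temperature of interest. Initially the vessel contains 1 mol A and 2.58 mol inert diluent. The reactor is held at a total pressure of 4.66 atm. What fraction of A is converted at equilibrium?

Let X = conversion of A (basis 1 mol A); extent of reaction ξ = X.
At extent ξ: n_A = 1 − X; n_B = 2X; n_I = 2.58 (inert).
Summing: n_T = 3.58 + X.
y_i = n_i/n_T, p_i = y_i·P. K_p = p_B^2 / (p_A).
Setting this equal to 11.9 atm and taking the physical root (0 < X < 1) gives X = 0.781.

X = 0.781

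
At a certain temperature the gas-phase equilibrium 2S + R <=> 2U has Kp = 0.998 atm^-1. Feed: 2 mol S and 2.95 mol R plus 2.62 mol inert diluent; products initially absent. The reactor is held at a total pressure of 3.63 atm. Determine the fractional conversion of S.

X = 0.527

Let X = conversion of S (basis 2 mol S); extent of reaction ξ = X.
At extent ξ: n_S = 2 − 2X; n_R = 2.95 − X; n_U = 2X; n_I = 2.62 (inert).
n_T = Σnᵢ = 7.57 − X.
Mole fractions y_i = n_i/n_T; Kp = p_U^2 / (p_S^2 p_R) with p_i = y_i·P.
This yields a degree-3 equation in X; solving on (0,1), X = 0.527.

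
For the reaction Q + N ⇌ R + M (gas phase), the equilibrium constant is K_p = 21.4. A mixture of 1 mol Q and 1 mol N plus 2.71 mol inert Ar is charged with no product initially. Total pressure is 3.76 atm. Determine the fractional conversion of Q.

X = 0.822

Take 1 mol Q as basis and let X be its fractional conversion, so ξ = X.
Mole table: n_Q = 1 − X; n_N = 1 − X; n_R = X; n_M = X; n_I = 2.71 (inert).
Since Δν = 0, n_T = 4.71 throughout.
With p_i = (n_i/n_T)P, K_p = p_R p_M / (p_Q p_N).
Substituting and setting equal to 21.4 gives a polynomial in X; the root in (0,1) is X = 0.822.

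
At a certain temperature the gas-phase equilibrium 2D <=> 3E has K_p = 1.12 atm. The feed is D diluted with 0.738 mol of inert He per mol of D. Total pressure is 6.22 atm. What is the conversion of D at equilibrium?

Let X = conversion of D (basis 1 mol D); extent of reaction ξ = 0.5X.
At extent ξ: n_D = 1 − X; n_E = 1.5X; n_I = 0.738 (inert).
Summing: n_T = 1.74 + 0.5X.
With p_i = (n_i/n_T)P, K_p = p_E^3 / (p_D^2).
This yields a degree-3 equation in X; solving on (0,1), X = 0.351.

X = 0.351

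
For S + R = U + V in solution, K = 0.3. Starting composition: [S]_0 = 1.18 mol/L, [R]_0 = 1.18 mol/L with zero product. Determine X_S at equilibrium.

X = 0.354

Let X = conversion of S; extent ξ = 1.18·X mol/L.
Concentrations: [S] = 1.18 − 1.18X; [R] = 1.18 − 1.18X; [U] = 1.18X; [V] = 1.18X.
K = [U] [V] / ([S] [R]).
This equals 0.3 at X = 0.354 (the root in 0 < X < 1).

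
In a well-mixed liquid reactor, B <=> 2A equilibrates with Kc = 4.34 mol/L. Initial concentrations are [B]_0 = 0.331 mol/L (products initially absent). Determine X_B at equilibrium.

X = 0.803

Let X = conversion of B; extent ξ = 0.331·X mol/L.
Concentrations: [B] = 0.331 − 0.331X; [A] = 0.662X.
Kc = [A]^2 / ([B]).
Solving Kc = 4.34 for X ∈ (0,1): X = 0.803.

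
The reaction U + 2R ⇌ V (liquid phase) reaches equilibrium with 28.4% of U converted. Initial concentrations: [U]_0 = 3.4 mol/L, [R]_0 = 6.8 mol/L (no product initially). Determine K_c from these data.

K_c = 0.0167 (mol/L)^-2

Let X = conversion of U.
Concentrations: [U] = 3.4 − 3.4X; [R] = 6.8 − 6.8X; [V] = 3.4X.
At X = 0.284: [U] = 2.43, [R] = 4.87, [V] = 0.966.
K_c = [V] / ([U] [R]^2) = 0.0167 (mol/L)^-2.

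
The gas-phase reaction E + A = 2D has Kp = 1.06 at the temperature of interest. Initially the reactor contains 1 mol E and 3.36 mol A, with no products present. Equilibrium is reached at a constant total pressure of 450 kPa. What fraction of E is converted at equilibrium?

Let X = conversion of E (basis 1 mol E); extent of reaction ξ = X.
At extent ξ: n_E = 1 − X; n_A = 3.36 − X; n_D = 2X.
Total moles n_T = 4.36 (Δν = 0, constant).
With p_i = (n_i/n_T)P, Kp = p_D^2 / (p_E p_A).
This yields a degree-2 equation in X; solving on (0,1), X = 0.566.

X = 0.566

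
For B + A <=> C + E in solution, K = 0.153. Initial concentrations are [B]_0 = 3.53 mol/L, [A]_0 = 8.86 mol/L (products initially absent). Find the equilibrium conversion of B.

X = 0.427

Let X = conversion of B; extent ξ = 3.53·X mol/L.
Concentrations: [B] = 3.53 − 3.53X; [A] = 8.86 − 3.53X; [C] = 3.53X; [E] = 3.53X.
K = [C] [E] / ([B] [A]).
Equating to 0.153: the physical root is X = 0.427.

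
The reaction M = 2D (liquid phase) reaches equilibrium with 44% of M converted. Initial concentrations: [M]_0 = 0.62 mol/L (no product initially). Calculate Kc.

Kc = 0.857 mol/L

Let X = conversion of M.
Concentrations: [M] = 0.62 − 0.62X; [D] = 1.24X.
At X = 0.44: [M] = 0.347, [D] = 0.546.
Kc = [D]^2 / ([M]) = 0.857 mol/L.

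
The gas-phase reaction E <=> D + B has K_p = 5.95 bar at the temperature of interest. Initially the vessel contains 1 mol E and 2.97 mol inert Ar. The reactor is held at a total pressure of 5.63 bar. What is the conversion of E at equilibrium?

Take 1 mol E as basis and let X be its fractional conversion, so ξ = X.
Moles: n_E = 1 − X; n_D = X; n_B = X; n_I = 2.97 (inert).
Summing: n_T = 3.97 + X.
y_i = n_i/n_T, p_i = y_i·P. K_p = p_D p_B / (p_E).
Setting this equal to 5.95 bar and taking the physical root (0 < X < 1) gives X = 0.856.

X = 0.856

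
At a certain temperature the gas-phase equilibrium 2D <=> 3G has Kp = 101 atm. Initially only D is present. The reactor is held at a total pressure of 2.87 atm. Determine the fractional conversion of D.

X = 0.810

Let X = conversion of D (basis 1 mol D); extent of reaction ξ = 0.5X.
Species balance: n_D = 1 − X; n_G = 1.5X.
Summing: n_T = 1 + 0.5X.
With p_i = (n_i/n_T)P, Kp = p_G^3 / (p_D^2).
Substituting and setting equal to 101 atm gives a polynomial in X; the root in (0,1) is X = 0.810.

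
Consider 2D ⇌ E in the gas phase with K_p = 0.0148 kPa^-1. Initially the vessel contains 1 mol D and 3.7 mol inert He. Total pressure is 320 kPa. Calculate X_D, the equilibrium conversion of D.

X = 0.511

Let X = conversion of D (basis 1 mol D); extent of reaction ξ = 0.5X.
At extent ξ: n_D = 1 − X; n_E = 0.5X; n_I = 3.7 (inert).
n_T = Σnᵢ = 4.7 − 0.5X.
Mole fractions y_i = n_i/n_T; K_p = p_E / (p_D^2) with p_i = y_i·P.
Equating to 0.0148 kPa^-1 and solving on 0 < X < 1: X = 0.511.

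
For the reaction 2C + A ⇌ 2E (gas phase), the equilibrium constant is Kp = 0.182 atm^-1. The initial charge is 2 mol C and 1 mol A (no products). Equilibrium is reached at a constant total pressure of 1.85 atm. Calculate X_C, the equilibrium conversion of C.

X = 0.234

Take 2 mol C as basis and let X be its fractional conversion, so ξ = X.
Moles: n_C = 2 − 2X; n_A = 1 − X; n_E = 2X.
n_T = Σnᵢ = 3 − X.
With p_i = (n_i/n_T)P, Kp = p_E^2 / (p_C^2 p_A).
Setting this equal to 0.182 atm^-1 and taking the physical root (0 < X < 1) gives X = 0.234.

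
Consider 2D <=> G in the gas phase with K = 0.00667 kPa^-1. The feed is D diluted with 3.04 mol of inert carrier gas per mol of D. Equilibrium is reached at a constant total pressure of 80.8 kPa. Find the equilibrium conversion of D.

X = 0.182

Take 1 mol D as basis and let X be its fractional conversion, so ξ = 0.5X.
Species balance: n_D = 1 − X; n_G = 0.5X; n_I = 3.04 (inert).
Summing: n_T = 4.04 − 0.5X.
With p_i = (n_i/n_T)P, K = p_G / (p_D^2).
Substituting and setting equal to 0.00667 kPa^-1 gives a polynomial in X; the root in (0,1) is X = 0.182.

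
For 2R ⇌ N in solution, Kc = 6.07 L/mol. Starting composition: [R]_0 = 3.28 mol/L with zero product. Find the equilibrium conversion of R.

Let X = conversion of R; extent ξ = 3.28X/2 mol/L.
Concentrations: [R] = 3.28 − 3.28X; [N] = 1.64X.
Kc = [N] / ([R]^2).
Solving Kc = 6.07 for X ∈ (0,1): X = 0.854.

X = 0.854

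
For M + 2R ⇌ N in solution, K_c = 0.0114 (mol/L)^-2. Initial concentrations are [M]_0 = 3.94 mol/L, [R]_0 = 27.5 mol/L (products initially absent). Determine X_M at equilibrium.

Let X = conversion of M; extent ξ = 3.94·X mol/L.
Concentrations: [M] = 3.94 − 3.94X; [R] = 27.5 − 7.88X; [N] = 3.94X.
K_c = [N] / ([M] [R]^2).
This equals 0.0114 at X = 0.833 (the root in 0 < X < 1).

X = 0.833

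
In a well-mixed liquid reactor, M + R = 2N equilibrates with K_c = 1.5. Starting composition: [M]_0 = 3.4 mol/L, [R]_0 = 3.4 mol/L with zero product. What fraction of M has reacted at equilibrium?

Let X = conversion of M; extent ξ = 3.4·X mol/L.
Concentrations: [M] = 3.4 − 3.4X; [R] = 3.4 − 3.4X; [N] = 6.8X.
K_c = [N]^2 / ([M] [R]).
Setting equal to 1.5 and solving for X on (0,1) gives X = 0.380.

X = 0.380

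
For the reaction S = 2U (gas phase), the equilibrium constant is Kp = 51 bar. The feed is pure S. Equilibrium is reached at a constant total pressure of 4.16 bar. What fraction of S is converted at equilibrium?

X = 0.868

Take 1 mol S as basis and let X be its fractional conversion, so ξ = X.
At extent ξ: n_S = 1 − X; n_U = 2X.
n_T = Σnᵢ = 1 + X.
Mole fractions y_i = n_i/n_T; Kp = p_U^2 / (p_S) with p_i = y_i·P.
Setting this equal to 51 bar and taking the physical root (0 < X < 1) gives X = 0.868.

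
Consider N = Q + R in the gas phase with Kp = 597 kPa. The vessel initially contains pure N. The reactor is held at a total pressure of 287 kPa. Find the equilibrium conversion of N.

X = 0.822

Basis: 1 mol N initially; let X = conversion of N. Extent ξ = X.
Species balance: n_N = 1 − X; n_Q = X; n_R = X.
Summing: n_T = 1 + X.
y_i = n_i/n_T, p_i = y_i·P. Kp = p_Q p_R / (p_N).
Equating to 597 kPa and solving on 0 < X < 1: X = 0.822.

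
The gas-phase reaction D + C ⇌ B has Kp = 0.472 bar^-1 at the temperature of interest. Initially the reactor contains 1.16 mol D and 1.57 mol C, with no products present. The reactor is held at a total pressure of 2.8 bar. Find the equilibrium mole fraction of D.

Basis: 1.16 mol D initially; let X = conversion of D. Extent ξ = 1.16X.
At extent ξ: n_D = 1.16 − 1.16X; n_C = 1.57 − 1.16X; n_B = 1.16X.
n_T = Σnᵢ = 2.73 − 1.16X.
With p_i = (n_i/n_T)P, Kp = p_B / (p_D p_C).
Substituting and setting equal to 0.472 bar^-1 gives a polynomial in X; the root in (0,1) is X = 0.393.
Then n_D = 0.704, n_T = 2.27, so y_D = 0.310.

y_D = 0.310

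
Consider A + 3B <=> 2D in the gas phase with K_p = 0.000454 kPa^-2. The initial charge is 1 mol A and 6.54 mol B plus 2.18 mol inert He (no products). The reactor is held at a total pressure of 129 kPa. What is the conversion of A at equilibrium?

X = 0.748

Basis: 1 mol A initially; let X = conversion of A. Extent ξ = X.
Mole table: n_A = 1 − X; n_B = 6.54 − 3X; n_D = 2X; n_I = 2.18 (inert).
Total moles n_T = 9.72 − 2X.
y_i = n_i/n_T, p_i = y_i·P. K_p = p_D^2 / (p_A p_B^3).
Setting this equal to 0.000454 kPa^-2 and taking the physical root (0 < X < 1) gives X = 0.748.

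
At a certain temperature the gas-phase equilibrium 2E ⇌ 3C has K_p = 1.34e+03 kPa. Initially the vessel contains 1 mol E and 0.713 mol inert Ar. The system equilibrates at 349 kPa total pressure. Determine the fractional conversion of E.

X = 0.653

Basis: 1 mol E initially; let X = conversion of E. Extent ξ = 0.5X.
At extent ξ: n_E = 1 − X; n_C = 1.5X; n_I = 0.713 (inert).
n_T = Σnᵢ = 1.71 + 0.5X.
Mole fractions y_i = n_i/n_T; K_p = p_C^3 / (p_E^2) with p_i = y_i·P.
Setting this equal to 1.34e+03 kPa and taking the physical root (0 < X < 1) gives X = 0.653.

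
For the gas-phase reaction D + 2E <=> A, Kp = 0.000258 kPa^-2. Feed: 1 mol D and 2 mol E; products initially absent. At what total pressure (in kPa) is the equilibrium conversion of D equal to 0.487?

P = 120 kPa

Take 1 mol D as basis and let X be its fractional conversion, so ξ = X.
Mole table: n_D = 1 − X; n_E = 2 − 2X; n_A = X.
Total moles n_T = 3 − 2X.
Kp = p_A / (p_D p_E^2) with p_i = (n_i/n_T)·P.
At X = 0.487: the mole-fraction product g(X) = Π y_i^ν_i = 3.702. Since Kp = g(X)·P^{-2}, P = (g/Kp)^(1/2) = (3.702/0.000258)^(1/2) = 120 kPa.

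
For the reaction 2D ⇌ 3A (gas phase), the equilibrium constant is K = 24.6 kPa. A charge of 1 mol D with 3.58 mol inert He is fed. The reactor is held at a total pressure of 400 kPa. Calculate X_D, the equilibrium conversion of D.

Take 1 mol D as basis and let X be its fractional conversion, so ξ = 0.5X.
Species balance: n_D = 1 − X; n_A = 1.5X; n_I = 3.58 (inert).
Summing: n_T = 4.58 + 0.5X.
Mole fractions y_i = n_i/n_T; K = p_A^3 / (p_D^2) with p_i = y_i·P.
Equating to 24.6 kPa and solving on 0 < X < 1: X = 0.336.

X = 0.336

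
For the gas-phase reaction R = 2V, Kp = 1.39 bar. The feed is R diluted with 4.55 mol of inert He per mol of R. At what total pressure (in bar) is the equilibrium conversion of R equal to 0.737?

Take 1 mol R as basis and let X be its fractional conversion, so ξ = X.
Mole table: n_R = 1 − X; n_V = 2X; n_I = 4.55 (inert).
n_T = Σnᵢ = 5.55 + X.
Kp = p_V^2 / (p_R) with p_i = (n_i/n_T)·P.
At X = 0.737: the mole-fraction product g(X) = Π y_i^ν_i = 1.314. Since Kp = g(X)·P^{1}, P = (Kp/g)^(1/1) = (1.39/1.314)^(1/1) = 1.06 bar.

P = 1.06 bar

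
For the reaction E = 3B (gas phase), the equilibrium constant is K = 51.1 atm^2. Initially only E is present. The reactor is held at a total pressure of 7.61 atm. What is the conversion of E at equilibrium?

Basis: 1 mol E initially; let X = conversion of E. Extent ξ = X.
At extent ξ: n_E = 1 − X; n_B = 3X.
Total moles n_T = 1 + 2X.
y_i = n_i/n_T, p_i = y_i·P. K = p_B^3 / (p_E).
Substituting and setting equal to 51.1 atm^2 gives a polynomial in X; the root in (0,1) is X = 0.399.

X = 0.399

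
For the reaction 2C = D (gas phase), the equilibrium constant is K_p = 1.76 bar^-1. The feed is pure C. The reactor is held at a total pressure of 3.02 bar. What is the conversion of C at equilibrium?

X = 0.788

Take 1 mol C as basis and let X be its fractional conversion, so ξ = 0.5X.
Moles: n_C = 1 − X; n_D = 0.5X.
Total moles n_T = 1 − 0.5X.
Mole fractions y_i = n_i/n_T; K_p = p_D / (p_C^2) with p_i = y_i·P.
Setting this equal to 1.76 bar^-1 and taking the physical root (0 < X < 1) gives X = 0.788.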